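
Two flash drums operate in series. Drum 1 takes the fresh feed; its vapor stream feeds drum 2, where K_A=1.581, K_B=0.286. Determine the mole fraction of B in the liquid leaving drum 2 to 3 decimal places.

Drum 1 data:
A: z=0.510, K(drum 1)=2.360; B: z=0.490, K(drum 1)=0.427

Drum 1:
Binary case is linear: z₁(K₁−1)(1+ψ₁(K₂−1)) + z₂(K₂−1)(1+ψ₁(K₁−1)) = 0
⇒ ψ₁ = [z₁(K₁−1)+z₂(K₂−1)] / [−(K₁−1)(K₂−1)] = 0.4128/0.7793 = 0.530
Drum-1 compositions:
  A: x = 0.296, y = 0.700
  B: x = 0.704, y = 0.300
Drum-2 feed = drum-1 vapor: z₂ = (0.6996, 0.3004).
Drum 2:
Material balance + equilibrium reduce to Σ zᵢ(Kᵢ−1)/(1+ψ₂(Kᵢ−1)) = 0.
g(0) = ΣzᵢKᵢ − 1 = 0.192 and g(1) = 1 − Σzᵢ/Kᵢ = -0.493, so a root lies in (0, 1).
Binary case is linear: z₁(K₁−1)(1+ψ₂(K₂−1)) + z₂(K₂−1)(1+ψ₂(K₁−1)) = 0
⇒ ψ₂ = [z₁(K₁−1)+z₂(K₂−1)] / [−(K₁−1)(K₂−1)] = 0.1920/0.4148 = 0.463
  A: x = 0.551, y = 0.872
  B: x = 0.449, y = 0.128

x_B (drum 2) = 0.449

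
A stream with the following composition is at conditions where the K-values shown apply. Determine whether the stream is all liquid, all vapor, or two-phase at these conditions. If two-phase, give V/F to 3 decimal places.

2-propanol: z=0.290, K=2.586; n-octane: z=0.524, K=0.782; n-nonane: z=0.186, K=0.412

two-phase, V/F = 0.433

ΣzᵢKᵢ = 1.236; Σzᵢ/Kᵢ = 1.234.
Both exceed 1, so a two-phase solution exists.
Material balance + equilibrium reduce to Σ zᵢ(Kᵢ−1)/(1+ψ(Kᵢ−1)) = 0.
Newton–Raphson from ψ = 0.5:
  ψ = 0.500: g = -0.0266, g' = -0.387 → ψ = 0.431
  ψ = 0.431: g = 0.0005, g' = -0.403 → ψ = 0.433
Converged at ψ = 0.433.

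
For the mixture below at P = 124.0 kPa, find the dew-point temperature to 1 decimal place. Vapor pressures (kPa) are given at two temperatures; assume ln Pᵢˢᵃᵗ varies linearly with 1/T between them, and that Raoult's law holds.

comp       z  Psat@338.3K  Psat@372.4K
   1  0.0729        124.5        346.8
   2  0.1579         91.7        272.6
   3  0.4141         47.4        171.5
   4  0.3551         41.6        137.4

Dew-point temperature: Σzᵢ·P/Pᵢˢᵃᵗ(T) = 1. Interpolate ln Pᵢˢᵃᵗ = aᵢ + bᵢ/T.
  T = 338.3 K: ΣzᵢP/Pᵢˢᵃᵗ = 2.4279
  T = 372.4 K: ΣzᵢP/Pᵢˢᵃᵗ = 0.7178
  T = 355.4 K: ΣzᵢP/Pᵢˢᵃᵗ = 1.2790
  T = 363.9 K: ΣzᵢP/Pᵢˢᵃᵗ = 0.9515
  T = 359.6 K: ΣzᵢP/Pᵢˢᵃᵗ = 1.1031
  T = 361.8 K: ΣzᵢP/Pᵢˢᵃᵗ = 1.0223
  T = 362.9 K: ΣzᵢP/Pᵢˢᵃᵗ = 0.9845
Interpolating between 361.8 K and 362.9 K gives T ≈ 362.4 K.

T = 362.4 K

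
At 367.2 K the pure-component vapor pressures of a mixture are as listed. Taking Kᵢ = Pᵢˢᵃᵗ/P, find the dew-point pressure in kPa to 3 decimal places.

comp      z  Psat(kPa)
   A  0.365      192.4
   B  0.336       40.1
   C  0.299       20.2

At the dew point ψ → 1, so Σzᵢ/Kᵢ = 1 with Kᵢ = Pᵢˢᵃᵗ/P ⇒ 1/P = Σzᵢ/Pᵢˢᵃᵗ.
1/P = 0.365/192.4 + 0.336/40.1 + 0.299/20.2 = 0.025078 ⇒ P = 39.875 kPa

Pdew = 39.875 kPa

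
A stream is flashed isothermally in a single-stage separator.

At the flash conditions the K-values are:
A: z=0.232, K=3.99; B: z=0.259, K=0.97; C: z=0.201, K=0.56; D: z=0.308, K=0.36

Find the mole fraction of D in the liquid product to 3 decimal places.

x_D = 0.386

Newton–Raphson from V/F = 0.5:
  V/F = 0.500: g = -0.1331, g' = -0.670 → V/F = 0.301
  V/F = 0.301: g = 0.0109, g' = -0.819 → V/F = 0.315
Converged at V/F = 0.315.
Compositions from xᵢ = zᵢ/(1+V/F(Kᵢ−1)), yᵢ = Kᵢxᵢ:
  A: x = 0.120, y = 0.477
  B: x = 0.261, y = 0.254
  C: x = 0.233, y = 0.131
  D: x = 0.386, y = 0.139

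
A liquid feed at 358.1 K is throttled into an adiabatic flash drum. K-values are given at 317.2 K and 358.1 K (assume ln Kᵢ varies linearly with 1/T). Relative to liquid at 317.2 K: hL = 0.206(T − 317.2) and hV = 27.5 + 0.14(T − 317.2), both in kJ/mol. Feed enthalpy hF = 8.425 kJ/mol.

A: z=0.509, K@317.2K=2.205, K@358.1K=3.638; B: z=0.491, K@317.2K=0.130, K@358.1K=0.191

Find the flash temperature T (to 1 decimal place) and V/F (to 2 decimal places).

T = 324.9 K, V/F = 0.25

Adiabatic flash: solve Rachford–Rice at each trial T, then check hF = ψ·hV(T) + (1−ψ)·hL(T).
  T = 317.2 K: K = (2.205, 0.130), RR gives ψ = 0.178, H_out = 4.884 kJ/mol
  T = 358.1 K: K = (3.638, 0.191), RR gives ψ = 0.443, H_out = 19.413 kJ/mol
  T = 337.6 K: K = (2.874, 0.159), RR gives ψ = 0.343, H_out = 13.185 kJ/mol
  T = 327.4 K: K = (2.528, 0.144), RR gives ψ = 0.273, H_out = 9.438 kJ/mol
  T = 322.3 K: K = (2.363, 0.137), RR gives ψ = 0.230, H_out = 7.291 kJ/mol
  T = 324.9 K: K = (2.446, 0.141), RR gives ψ = 0.253, H_out = 8.414 kJ/mol
  T = 326.1 K: K = (2.485, 0.143), RR gives ψ = 0.263, H_out = 8.912 kJ/mol
Linear interpolation between T = 324.9 (H_out = 8.414) and T = 326.1 (H_out = 8.912) on hF = 8.425 gives T ≈ 324.9 K, at which ψ = 0.25.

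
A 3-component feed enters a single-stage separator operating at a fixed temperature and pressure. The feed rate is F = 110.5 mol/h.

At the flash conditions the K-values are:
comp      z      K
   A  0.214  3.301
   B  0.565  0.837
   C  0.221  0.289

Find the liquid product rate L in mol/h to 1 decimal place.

Let β = V/F and solve Σ zᵢ(Kᵢ−1)/(1+β(Kᵢ−1)) = 0.
Check two-phase: ΣzᵢKᵢ = 1.243 > 1 and Σzᵢ/Kᵢ = 1.505 > 1, so g(0) = 0.243 > 0 and g(1) = -0.505 < 0.
Newton iteration, β⁰ = 0.5:
  β = 0.500: g = -0.1151, g' = -0.532 → β = 0.284
  β = 0.284: g = 0.0046, g' = -0.607 → β = 0.291
Converged at β = 0.291.
Then V = β·F = 0.2912·110.5 = 32.2 mol/h and L = F − V = 78.3 mol/h.

L = 78.3 mol/h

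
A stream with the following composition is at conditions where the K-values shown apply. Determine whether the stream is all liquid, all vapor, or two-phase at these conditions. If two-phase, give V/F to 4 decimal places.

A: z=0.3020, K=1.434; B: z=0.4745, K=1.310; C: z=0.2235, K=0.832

all vapor

ΣzᵢKᵢ = 1.2406; Σzᵢ/Kᵢ = 0.8414.
Since Σzᵢ/Kᵢ < 1 the mixture is above its dew point — single vapor phase.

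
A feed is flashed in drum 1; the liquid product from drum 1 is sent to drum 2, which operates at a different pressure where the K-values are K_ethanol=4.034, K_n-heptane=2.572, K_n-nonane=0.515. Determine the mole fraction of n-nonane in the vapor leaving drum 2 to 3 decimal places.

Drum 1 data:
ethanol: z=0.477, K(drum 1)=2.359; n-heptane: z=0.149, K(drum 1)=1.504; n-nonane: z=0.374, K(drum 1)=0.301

Drum 1:
Newton iteration, ψ₁⁰ = 0.57:
  ψ₁ = 0.570: g = -0.0110, g' = -0.808 → ψ₁ = 0.556
Converged at ψ₁ = 0.556.
Drum-1 compositions:
  ethanol: x = 0.272, y = 0.641
  n-heptane: x = 0.116, y = 0.175
  n-nonane: x = 0.612, y = 0.184
Drum-2 feed = drum-1 liquid: z₂ = (0.2716, 0.1164, 0.6120).
Drum 2:
Let ψ₂ = V/F and solve Σ zᵢ(Kᵢ−1)/(1+ψ₂(Kᵢ−1)) = 0.
g(0) = ΣzᵢKᵢ − 1 = 0.710 and g(1) = 1 − Σzᵢ/Kᵢ = -0.301, so a root lies in (0, 1).
Newton iteration, ψ₂⁰ = 0.5:
  ψ₂ = 0.500: g = 0.0380, g' = -0.736 → ψ₂ = 0.552
  ψ₂ = 0.552: g = 0.0010, g' = -0.701 → ψ₂ = 0.553
Converged at ψ₂ = 0.553.
  ethanol: x = 0.101, y = 0.409
  n-heptane: x = 0.062, y = 0.160
  n-nonane: x = 0.836, y = 0.431

y_n-nonane (drum 2) = 0.431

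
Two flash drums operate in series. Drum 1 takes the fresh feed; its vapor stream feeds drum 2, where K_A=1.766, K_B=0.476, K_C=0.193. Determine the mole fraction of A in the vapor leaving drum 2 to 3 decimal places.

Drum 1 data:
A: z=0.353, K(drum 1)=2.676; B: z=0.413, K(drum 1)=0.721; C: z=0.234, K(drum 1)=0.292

Drum 1:
Rachford–Rice: g(ψ₁) = Σ zᵢ(Kᵢ−1)/(1+ψ₁(Kᵢ−1)) = 0.
Check two-phase: ΣzᵢKᵢ = 1.311 > 1 and Σzᵢ/Kᵢ = 1.506 > 1, so g(0) = 0.311 > 0 and g(1) = -0.506 < 0.
Newton iteration, ψ₁⁰ = 0.65:
  ψ₁ = 0.650: g = -0.1645, g' = -0.678 → ψ₁ = 0.407
  ψ₁ = 0.407: g = -0.0112, g' = -0.623 → ψ₁ = 0.389
Converged at ψ₁ = 0.389.
Drum-1 compositions:
  A: x = 0.214, y = 0.572
  B: x = 0.463, y = 0.334
  C: x = 0.323, y = 0.094
Drum-2 feed = drum-1 vapor: z₂ = (0.5716, 0.3341, 0.0943).
Drum 2:
Rachford–Rice: g(ψ₂) = Σ zᵢ(Kᵢ−1)/(1+ψ₂(Kᵢ−1)) = 0.
g(0) = ΣzᵢKᵢ − 1 = 0.187 and g(1) = 1 − Σzᵢ/Kᵢ = -0.514, so a root lies in (0, 1).
Iterate (Newton) starting at ψ₂ = 0.5:
  ψ₂ = 0.500: g = -0.0482, g' = -0.516 → ψ₂ = 0.407
  ψ₂ = 0.407: g = -0.0019, g' = -0.479 → ψ₂ = 0.403
Converged at ψ₂ = 0.403.
  A: x = 0.437, y = 0.771
  B: x = 0.423, y = 0.202
  C: x = 0.140, y = 0.027

y_A (drum 2) = 0.771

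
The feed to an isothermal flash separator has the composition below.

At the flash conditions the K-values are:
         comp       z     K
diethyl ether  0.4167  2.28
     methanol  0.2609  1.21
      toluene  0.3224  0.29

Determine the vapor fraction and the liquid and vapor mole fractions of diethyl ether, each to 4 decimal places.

Let ψ = V/F and solve Σ zᵢ(Kᵢ−1)/(1+ψ(Kᵢ−1)) = 0.
g(0) = ΣzᵢKᵢ − 1 = 0.3593 and g(1) = 1 − Σzᵢ/Kᵢ = -0.5101, so a root lies in (0, 1).
Newton iteration, ψ⁰ = 0.5:
  ψ = 0.5000: g = 0.01992, g' = -0.6539 → ψ = 0.5305
  ψ = 0.5305: g = -0.00023, g' = -0.6697 → ψ = 0.5301
Converged at ψ = 0.5301.
Compositions from xᵢ = zᵢ/(1+ψ(Kᵢ−1)), yᵢ = Kᵢxᵢ:
  diethyl ether: x = 0.2482, y = 0.5660
  methanol: x = 0.2348, y = 0.2841
  toluene: x = 0.5170, y = 0.1499

ψ = 0.5301, x_diethyl ether = 0.2482, y_diethyl ether = 0.5660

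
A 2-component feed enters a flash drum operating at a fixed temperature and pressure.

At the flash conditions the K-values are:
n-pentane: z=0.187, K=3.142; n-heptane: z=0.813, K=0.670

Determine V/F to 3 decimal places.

V/F = 0.187

Rachford–Rice: g(V/F) = Σ zᵢ(Kᵢ−1)/(1+V/F(Kᵢ−1)) = 0.
g(0) = ΣzᵢKᵢ − 1 = 0.132 and g(1) = 1 − Σzᵢ/Kᵢ = -0.273, so a root lies in (0, 1).
Iterate (Newton) starting at V/F = 0.5:
  V/F = 0.500: g = -0.1279, g' = -0.327 → V/F = 0.109
  V/F = 0.109: g = 0.0465, g' = -0.659 → V/F = 0.179
  V/F = 0.179: g = 0.0042, g' = -0.548 → V/F = 0.187
Converged at V/F = 0.187.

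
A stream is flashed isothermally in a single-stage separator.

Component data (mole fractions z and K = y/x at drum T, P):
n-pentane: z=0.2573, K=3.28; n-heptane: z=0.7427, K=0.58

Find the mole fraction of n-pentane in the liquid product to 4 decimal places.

x_n-pentane = 0.1556

Rachford–Rice: g(β) = Σ zᵢ(Kᵢ−1)/(1+β(Kᵢ−1)) = 0.
Check two-phase: ΣzᵢKᵢ = 1.2747 > 1 and Σzᵢ/Kᵢ = 1.3590 > 1, so g(0) = 0.2747 > 0 and g(1) = -0.3590 < 0.
Newton iteration, β⁰ = 0.57:
  β = 0.5700: g = -0.15501, g' = -0.4794 → β = 0.2467
  β = 0.2467: g = 0.02750, g' = -0.7110 → β = 0.2853
  β = 0.2853: g = 0.00102, g' = -0.6601 → β = 0.2869
Converged at β = 0.2869.
Compositions from xᵢ = zᵢ/(1+β(Kᵢ−1)), yᵢ = Kᵢxᵢ:
  n-pentane: x = 0.1556, y = 0.5102
  n-heptane: x = 0.8444, y = 0.4898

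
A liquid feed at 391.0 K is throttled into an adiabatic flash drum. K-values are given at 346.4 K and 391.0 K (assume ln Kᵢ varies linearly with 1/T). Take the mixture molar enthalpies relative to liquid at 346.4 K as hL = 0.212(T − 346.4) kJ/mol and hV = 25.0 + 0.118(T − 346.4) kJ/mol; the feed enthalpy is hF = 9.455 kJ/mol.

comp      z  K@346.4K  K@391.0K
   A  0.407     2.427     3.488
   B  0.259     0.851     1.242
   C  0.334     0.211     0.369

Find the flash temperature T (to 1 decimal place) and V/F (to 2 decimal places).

T = 349.3 K, V/F = 0.36

Adiabatic flash: solve Rachford–Rice at each trial T, then check hF = ψ·hV(T) + (1−ψ)·hL(T).
  T = 346.4 K: K = (2.427, 0.851, 0.211), RR gives ψ = 0.327, H_out = 8.184 kJ/mol
  T = 391.0 K: K = (3.488, 1.242, 0.369), RR gives ψ = 0.758, H_out = 25.224 kJ/mol
  T = 368.7 K: K = (2.942, 1.040, 0.284), RR gives ψ = 0.547, H_out = 17.257 kJ/mol
  T = 357.5 K: K = (2.679, 0.943, 0.246), RR gives ψ = 0.441, H_out = 12.918 kJ/mol
  T = 351.9 K: K = (2.551, 0.896, 0.228), RR gives ψ = 0.385, H_out = 10.597 kJ/mol
  T = 349.1 K: K = (2.487, 0.873, 0.219), RR gives ψ = 0.356, H_out = 9.387 kJ/mol
  T = 350.5 K: K = (2.519, 0.885, 0.223), RR gives ψ = 0.371, H_out = 9.997 kJ/mol
Linear interpolation between T = 349.1 (H_out = 9.387) and T = 350.5 (H_out = 9.997) on hF = 9.455 gives T ≈ 349.3 K, at which ψ = 0.36.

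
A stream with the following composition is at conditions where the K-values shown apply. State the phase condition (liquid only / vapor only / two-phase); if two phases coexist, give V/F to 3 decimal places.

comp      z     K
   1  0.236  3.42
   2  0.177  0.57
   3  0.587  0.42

ΣzᵢKᵢ = 1.155; Σzᵢ/Kᵢ = 1.777.
Both exceed 1, so a two-phase solution exists.
Let ψ = V/F and solve Σ zᵢ(Kᵢ−1)/(1+ψ(Kᵢ−1)) = 0.
Newton–Raphson from ψ = 0.31:
  ψ = 0.310: g = -0.1766, g' = -0.788 → ψ = 0.086
  ψ = 0.086: g = 0.0354, g' = -1.201 → ψ = 0.115
  ψ = 0.115: g = 0.0014, g' = -1.107 → ψ = 0.117
Converged at ψ = 0.117.

two-phase, V/F = 0.117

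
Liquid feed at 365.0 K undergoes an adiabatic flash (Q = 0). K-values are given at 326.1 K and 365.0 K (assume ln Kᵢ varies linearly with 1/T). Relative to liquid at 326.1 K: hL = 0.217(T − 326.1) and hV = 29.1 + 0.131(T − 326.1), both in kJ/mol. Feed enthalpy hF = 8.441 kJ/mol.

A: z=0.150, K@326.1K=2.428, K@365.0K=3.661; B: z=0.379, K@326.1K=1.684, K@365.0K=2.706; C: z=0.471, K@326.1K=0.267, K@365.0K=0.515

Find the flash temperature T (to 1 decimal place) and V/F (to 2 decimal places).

T = 330.3 K, V/F = 0.26

Adiabatic flash: solve Rachford–Rice at each trial T, then check hF = ψ·hV(T) + (1−ψ)·hL(T).
  T = 326.1 K: K = (2.428, 1.684, 0.267), RR gives ψ = 0.185, H_out = 5.390 kJ/mol
  T = 365.0 K: K = (3.661, 2.706, 0.515), RR gives ψ = 0.846, H_out = 30.231 kJ/mol
  T = 345.6 K: K = (3.018, 2.165, 0.378), RR gives ψ = 0.506, H_out = 18.109 kJ/mol
  T = 335.9 K: K = (2.717, 1.917, 0.320), RR gives ψ = 0.355, H_out = 12.149 kJ/mol
  T = 331.0 K: K = (2.571, 1.799, 0.293), RR gives ψ = 0.274, H_out = 8.909 kJ/mol
  T = 328.6 K: K = (2.500, 1.742, 0.280), RR gives ψ = 0.231, H_out = 7.227 kJ/mol
Linear interpolation between T = 328.6 (H_out = 7.227) and T = 331.0 (H_out = 8.909) on hF = 8.441 gives T ≈ 330.3 K, at which ψ = 0.26.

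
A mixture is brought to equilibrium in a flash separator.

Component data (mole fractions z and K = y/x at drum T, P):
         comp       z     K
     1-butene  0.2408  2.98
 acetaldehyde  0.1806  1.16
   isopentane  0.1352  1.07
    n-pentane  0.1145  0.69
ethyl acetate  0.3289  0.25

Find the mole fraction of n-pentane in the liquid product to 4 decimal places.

Newton–Raphson from ψ = 0.48:
  ψ = 0.4800: g = -0.14668, g' = -0.7196 → ψ = 0.2762
  ψ = 0.2762: g = -0.00474, g' = -0.7069 → ψ = 0.2695
Converged at ψ = 0.2695.
Compositions from xᵢ = zᵢ/(1+ψ(Kᵢ−1)), yᵢ = Kᵢxᵢ:
  1-butene: x = 0.1570, y = 0.4679
  acetaldehyde: x = 0.1731, y = 0.2008
  isopentane: x = 0.1327, y = 0.1420
  n-pentane: x = 0.1249, y = 0.0862
  ethyl acetate: x = 0.4122, y = 0.1031

x_n-pentane = 0.1249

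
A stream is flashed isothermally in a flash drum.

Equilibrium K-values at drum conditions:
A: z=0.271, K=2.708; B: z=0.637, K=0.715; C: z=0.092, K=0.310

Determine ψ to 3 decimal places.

Rachford–Rice: g(ψ) = Σ zᵢ(Kᵢ−1)/(1+ψ(Kᵢ−1)) = 0.
Feasibility: ΣzᵢKᵢ = 1.218, Σzᵢ/Kᵢ = 1.288 — both > 1, two phases present.
Newton iteration, ψ⁰ = 0.37:
  ψ = 0.370: g = -0.0046, g' = -0.440 → ψ = 0.360
Converged at ψ = 0.360.

ψ = 0.360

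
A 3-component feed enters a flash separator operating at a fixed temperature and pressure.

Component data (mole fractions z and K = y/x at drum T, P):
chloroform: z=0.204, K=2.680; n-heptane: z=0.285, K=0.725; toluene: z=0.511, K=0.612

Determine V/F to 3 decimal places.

Iterate (Newton) starting at V/F = 0.5:
  V/F = 0.500: g = -0.1506, g' = -0.317 → V/F = 0.026
  V/F = 0.026: g = 0.0494, g' = -0.630 → V/F = 0.104
  V/F = 0.104: g = 0.0044, g' = -0.524 → V/F = 0.113
Converged at V/F = 0.113.

V/F = 0.113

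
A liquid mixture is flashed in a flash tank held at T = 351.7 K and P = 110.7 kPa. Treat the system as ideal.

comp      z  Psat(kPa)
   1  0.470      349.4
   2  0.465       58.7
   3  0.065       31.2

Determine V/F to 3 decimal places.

V/F = 0.678

Raoult's law: Kᵢ = Pᵢˢᵃᵗ/P = Pᵢˢᵃᵗ/110.7.
  K_1 = 349.4/110.7 = 3.15628, K_2 = 58.7/110.7 = 0.53026, K_3 = 31.2/110.7 = 0.28184
Material balance + equilibrium reduce to Σ zᵢ(Kᵢ−1)/(1+V/F(Kᵢ−1)) = 0.
Check two-phase: ΣzᵢKᵢ = 1.748 > 1 and Σzᵢ/Kᵢ = 1.256 > 1, so g(0) = 0.748 > 0 and g(1) = -0.256 < 0.
Newton iteration, V/F⁰ = 0.5:
  V/F = 0.500: g = 0.1294, g' = -0.763 → V/F = 0.670
  V/F = 0.670: g = 0.0061, g' = -0.709 → V/F = 0.678
Converged at V/F = 0.678.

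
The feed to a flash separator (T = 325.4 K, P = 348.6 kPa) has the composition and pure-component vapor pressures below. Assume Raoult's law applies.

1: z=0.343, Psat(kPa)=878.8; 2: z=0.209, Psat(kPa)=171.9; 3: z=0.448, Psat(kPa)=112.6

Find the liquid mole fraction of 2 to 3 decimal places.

Raoult's law: Kᵢ = Pᵢˢᵃᵗ/P = Pᵢˢᵃᵗ/348.6.
  K_1 = 878.8/348.6 = 2.52094, K_2 = 171.9/348.6 = 0.49312, K_3 = 112.6/348.6 = 0.32301
Rachford–Rice: g(V/F) = Σ zᵢ(Kᵢ−1)/(1+V/F(Kᵢ−1)) = 0.
Check two-phase: ΣzᵢKᵢ = 1.112 > 1 and Σzᵢ/Kᵢ = 1.947 > 1, so g(0) = 0.112 > 0 and g(1) = -0.947 < 0.
Newton iteration, V/F⁰ = 0.5:
  V/F = 0.500: g = -0.3041, g' = -0.822 → V/F = 0.130
  V/F = 0.130: g = -0.0103, g' = -0.862 → V/F = 0.118
Converged at V/F = 0.118.
Compositions from xᵢ = zᵢ/(1+V/F(Kᵢ−1)), yᵢ = Kᵢxᵢ:
  1: x = 0.291, y = 0.733
  2: x = 0.222, y = 0.110
  3: x = 0.487, y = 0.157

x_2 = 0.222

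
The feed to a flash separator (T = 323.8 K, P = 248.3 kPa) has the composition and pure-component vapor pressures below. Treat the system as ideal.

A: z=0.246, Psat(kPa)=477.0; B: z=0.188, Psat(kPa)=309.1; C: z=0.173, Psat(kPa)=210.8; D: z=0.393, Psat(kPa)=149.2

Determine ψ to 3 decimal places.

Raoult's law: Kᵢ = Pᵢˢᵃᵗ/P = Pᵢˢᵃᵗ/248.3.
  K_A = 477.0/248.3 = 1.92106, K_B = 309.1/248.3 = 1.24487, K_C = 210.8/248.3 = 0.84897, K_D = 149.2/248.3 = 0.60089
Rachford–Rice: g(ψ) = Σ zᵢ(Kᵢ−1)/(1+ψ(Kᵢ−1)) = 0.
Feasibility: ΣzᵢKᵢ = 1.090, Σzᵢ/Kᵢ = 1.137 — both > 1, two phases present.
Newton–Raphson from ψ = 0.5:
  ψ = 0.500: g = -0.0281, g' = -0.209 → ψ = 0.366
  ψ = 0.366: g = 0.0004, g' = -0.217 → ψ = 0.368
Converged at ψ = 0.368.

ψ = 0.368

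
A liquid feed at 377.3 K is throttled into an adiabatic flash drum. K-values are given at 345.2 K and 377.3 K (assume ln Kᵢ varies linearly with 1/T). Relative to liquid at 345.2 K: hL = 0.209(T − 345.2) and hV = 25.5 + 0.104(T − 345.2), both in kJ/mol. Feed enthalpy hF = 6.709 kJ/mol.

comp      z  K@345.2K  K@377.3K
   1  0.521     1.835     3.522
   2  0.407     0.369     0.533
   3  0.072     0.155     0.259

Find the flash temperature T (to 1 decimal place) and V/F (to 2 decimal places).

T = 346.6 K, V/F = 0.25

Adiabatic flash: solve Rachford–Rice at each trial T, then check hF = ψ·hV(T) + (1−ψ)·hL(T).
  T = 345.2 K: K = (1.835, 0.369, 0.155), RR gives ψ = 0.210, H_out = 5.361 kJ/mol
  T = 377.3 K: K = (3.522, 0.533, 0.259), RR gives ψ = 0.801, H_out = 24.439 kJ/mol
  T = 361.2 K: K = (2.577, 0.447, 0.202), RR gives ψ = 0.568, H_out = 16.878 kJ/mol
  T = 353.2 K: K = (2.183, 0.407, 0.178), RR gives ψ = 0.420, H_out = 12.024 kJ/mol
  T = 349.2 K: K = (2.003, 0.388, 0.166), RR gives ψ = 0.326, H_out = 9.016 kJ/mol
  T = 347.2 K: K = (1.918, 0.378, 0.160), RR gives ψ = 0.272, H_out = 7.288 kJ/mol
Linear interpolation between T = 345.2 (H_out = 5.361) and T = 347.2 (H_out = 7.288) on hF = 6.709 gives T ≈ 346.6 K, at which ψ = 0.25.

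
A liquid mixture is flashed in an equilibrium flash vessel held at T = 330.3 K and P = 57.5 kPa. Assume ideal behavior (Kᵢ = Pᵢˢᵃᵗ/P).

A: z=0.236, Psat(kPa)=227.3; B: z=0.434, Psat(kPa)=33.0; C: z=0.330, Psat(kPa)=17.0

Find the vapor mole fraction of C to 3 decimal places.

Raoult's law: Kᵢ = Pᵢˢᵃᵗ/P = Pᵢˢᵃᵗ/57.5.
  K_A = 227.3/57.5 = 3.95304, K_B = 33.0/57.5 = 0.57391, K_C = 17.0/57.5 = 0.29565
Material balance + equilibrium reduce to Σ zᵢ(Kᵢ−1)/(1+β(Kᵢ−1)) = 0.
g(0) = ΣzᵢKᵢ − 1 = 0.280 and g(1) = 1 − Σzᵢ/Kᵢ = -0.932, so a root lies in (0, 1).
Newton–Raphson from β = 0.52:
  β = 0.520: g = -0.3295, g' = -0.858 → β = 0.136
  β = 0.136: g = 0.0440, g' = -1.337 → β = 0.169
  β = 0.169: g = 0.0020, g' = -1.219 → β = 0.170
Converged at β = 0.170.
Compositions from xᵢ = zᵢ/(1+β(Kᵢ−1)), yᵢ = Kᵢxᵢ:
  A: x = 0.157, y = 0.621
  B: x = 0.468, y = 0.269
  C: x = 0.375, y = 0.111

y_C = 0.111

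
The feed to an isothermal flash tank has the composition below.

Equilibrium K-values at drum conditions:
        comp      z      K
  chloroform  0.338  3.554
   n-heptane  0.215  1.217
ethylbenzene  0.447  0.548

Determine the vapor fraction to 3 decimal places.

Let ψ = V/F and solve Σ zᵢ(Kᵢ−1)/(1+ψ(Kᵢ−1)) = 0.
Feasibility: ΣzᵢKᵢ = 1.708, Σzᵢ/Kᵢ = 1.087 — both > 1, two phases present.
Newton iteration, ψ⁰ = 0.39:
  ψ = 0.390: g = 0.2302, g' = -0.697 → ψ = 0.720
  ψ = 0.720: g = 0.0447, g' = -0.482 → ψ = 0.813
  ψ = 0.813: g = 0.0007, g' = -0.469 → ψ = 0.815
Converged at ψ = 0.815.

ψ = 0.815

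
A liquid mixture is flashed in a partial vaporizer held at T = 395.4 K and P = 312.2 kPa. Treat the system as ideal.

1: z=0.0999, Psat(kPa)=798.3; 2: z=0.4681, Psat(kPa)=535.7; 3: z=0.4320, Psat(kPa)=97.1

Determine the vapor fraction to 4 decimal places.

Raoult's law: Kᵢ = Pᵢˢᵃᵗ/P = Pᵢˢᵃᵗ/312.2.
  K_1 = 798.3/312.2 = 2.557015, K_2 = 535.7/312.2 = 1.715887, K_3 = 97.1/312.2 = 0.311019
Let ψ = V/F and solve Σ zᵢ(Kᵢ−1)/(1+ψ(Kᵢ−1)) = 0.
Feasibility: ΣzᵢKᵢ = 1.1930, Σzᵢ/Kᵢ = 1.7009 — both > 1, two phases present.
Iterate (Newton) starting at ψ = 0.5:
  ψ = 0.5000: g = -0.11983, g' = -0.6839 → ψ = 0.3248
  ψ = 0.3248: g = -0.00825, g' = -0.6051 → ψ = 0.3112
  ψ = 0.3112: g = -0.00002, g' = -0.6026 → ψ = 0.3111
Converged at ψ = 0.3111.

ψ = 0.3111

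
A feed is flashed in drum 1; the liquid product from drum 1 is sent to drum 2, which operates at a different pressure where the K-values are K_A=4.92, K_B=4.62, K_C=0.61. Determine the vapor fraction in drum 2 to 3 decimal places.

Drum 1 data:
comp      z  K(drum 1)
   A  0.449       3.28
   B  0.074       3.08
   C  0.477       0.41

Drum 1:
Iterate (Newton) starting at ψ₁ = 0.66:
  ψ₁ = 0.660: g = 0.0127, g' = -0.874 → ψ₁ = 0.674
Converged at ψ₁ = 0.674.
Drum-1 compositions:
  A: x = 0.177, y = 0.580
  B: x = 0.031, y = 0.095
  C: x = 0.792, y = 0.325
Drum-2 feed = drum-1 liquid: z₂ = (0.1769, 0.0308, 0.7923).
Drum 2:
Rachford–Rice: g(ψ₂) = Σ zᵢ(Kᵢ−1)/(1+ψ₂(Kᵢ−1)) = 0.
g(0) = ΣzᵢKᵢ − 1 = 0.496 and g(1) = 1 − Σzᵢ/Kᵢ = -0.341, so a root lies in (0, 1).
Newton iteration, ψ₂⁰ = 0.64:
  ψ₂ = 0.640: g = -0.1805, g' = -0.472 → ψ₂ = 0.257
  ψ₂ = 0.257: g = 0.0596, g' = -0.931 → ψ₂ = 0.321
  ψ₂ = 0.321: g = 0.0053, g' = -0.776 → ψ₂ = 0.328
Converged at ψ₂ = 0.328.
  A: x = 0.077, y = 0.381
  B: x = 0.014, y = 0.065
  C: x = 0.909, y = 0.554

V/F (drum 2) = 0.328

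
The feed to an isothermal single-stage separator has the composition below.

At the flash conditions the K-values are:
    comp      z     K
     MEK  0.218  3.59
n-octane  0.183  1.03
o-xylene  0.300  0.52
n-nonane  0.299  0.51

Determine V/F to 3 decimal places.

V/F = 0.275

Material balance + equilibrium reduce to Σ zᵢ(Kᵢ−1)/(1+V/F(Kᵢ−1)) = 0.
Check two-phase: ΣzᵢKᵢ = 1.280 > 1 and Σzᵢ/Kᵢ = 1.402 > 1, so g(0) = 0.280 > 0 and g(1) = -0.402 < 0.
Newton–Raphson from V/F = 0.64:
  V/F = 0.640: g = -0.2035, g' = -0.504 → V/F = 0.236
  V/F = 0.236: g = 0.0278, g' = -0.743 → V/F = 0.273
  V/F = 0.273: g = 0.0011, g' = -0.689 → V/F = 0.275
Converged at V/F = 0.275.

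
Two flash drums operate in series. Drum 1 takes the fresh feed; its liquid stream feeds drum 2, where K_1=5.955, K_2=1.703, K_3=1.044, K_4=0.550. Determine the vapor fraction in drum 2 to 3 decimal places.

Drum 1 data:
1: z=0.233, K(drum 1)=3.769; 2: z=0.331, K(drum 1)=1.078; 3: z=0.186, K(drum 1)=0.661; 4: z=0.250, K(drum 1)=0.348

V/F (drum 2) = 0.811

Drum 1:
Iterate (Newton) starting at ψ₁ = 0.5:
  ψ₁ = 0.500: g = -0.0223, g' = -0.581 → ψ₁ = 0.462
Converged at ψ₁ = 0.462.
Drum-1 compositions:
  1: x = 0.102, y = 0.385
  2: x = 0.319, y = 0.344
  3: x = 0.221, y = 0.146
  4: x = 0.358, y = 0.124
Drum-2 feed = drum-1 liquid: z₂ = (0.1022, 0.3195, 0.2205, 0.3577).
Drum 2:
Let ψ₂ = V/F and solve Σ zᵢ(Kᵢ−1)/(1+ψ₂(Kᵢ−1)) = 0.
g(0) = ΣzᵢKᵢ − 1 = 0.580 and g(1) = 1 − Σzᵢ/Kᵢ = -0.066, so a root lies in (0, 1).
Iterate (Newton) starting at ψ₂ = 0.42:
  ψ₂ = 0.420: g = 0.1488, g' = -0.469 → ψ₂ = 0.737
  ψ₂ = 0.737: g = 0.0253, g' = -0.347 → ψ₂ = 0.810
  ψ₂ = 0.810: g = 0.0002, g' = -0.344 → ψ₂ = 0.811
Converged at ψ₂ = 0.811.
  1: x = 0.020, y = 0.121
  2: x = 0.204, y = 0.347
  3: x = 0.213, y = 0.222
  4: x = 0.563, y = 0.310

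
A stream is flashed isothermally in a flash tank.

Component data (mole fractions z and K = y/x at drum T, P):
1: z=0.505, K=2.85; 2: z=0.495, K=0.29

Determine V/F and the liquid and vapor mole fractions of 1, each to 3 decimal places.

Material balance + equilibrium reduce to Σ zᵢ(Kᵢ−1)/(1+V/F(Kᵢ−1)) = 0.
Feasibility: ΣzᵢKᵢ = 1.583, Σzᵢ/Kᵢ = 1.884 — both > 1, two phases present.
Iterate (Newton) starting at V/F = 0.5:
  V/F = 0.500: g = -0.0596, g' = -1.066 → V/F = 0.444
Converged at V/F = 0.444.
Compositions from xᵢ = zᵢ/(1+V/F(Kᵢ−1)), yᵢ = Kᵢxᵢ:
  1: x = 0.277, y = 0.790
  2: x = 0.723, y = 0.210

V/F = 0.444, x_1 = 0.277, y_1 = 0.790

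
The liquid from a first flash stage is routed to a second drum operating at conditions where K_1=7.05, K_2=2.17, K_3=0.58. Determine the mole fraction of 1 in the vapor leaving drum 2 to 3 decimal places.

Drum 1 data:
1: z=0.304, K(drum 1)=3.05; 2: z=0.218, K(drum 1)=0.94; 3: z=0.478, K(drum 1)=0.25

Drum 1:
Iterate (Newton) starting at ψ₁ = 0.5:
  ψ₁ = 0.500: g = -0.2793, g' = -1.001 → ψ₁ = 0.221
  ψ₁ = 0.221: g = -0.0140, g' = -0.992 → ψ₁ = 0.207
Converged at ψ₁ = 0.207.
Drum-1 compositions:
  1: x = 0.213, y = 0.651
  2: x = 0.221, y = 0.207
  3: x = 0.566, y = 0.141
Drum-2 feed = drum-1 liquid: z₂ = (0.2135, 0.2207, 0.5658).
Drum 2:
Rachford–Rice: g(ψ₂) = Σ zᵢ(Kᵢ−1)/(1+ψ₂(Kᵢ−1)) = 0.
Feasibility: ΣzᵢKᵢ = 2.312, Σzᵢ/Kᵢ = 1.108 — both > 1, two phases present.
Newton iteration, ψ₂⁰ = 0.5:
  ψ₂ = 0.500: g = 0.1830, g' = -0.762 → ψ₂ = 0.740
  ψ₂ = 0.740: g = 0.0294, g' = -0.557 → ψ₂ = 0.793
  ψ₂ = 0.793: g = 0.0005, g' = -0.538 → ψ₂ = 0.794
Converged at ψ₂ = 0.794.
  1: x = 0.037, y = 0.259
  2: x = 0.114, y = 0.248
  3: x = 0.849, y = 0.492

y_1 (drum 2) = 0.259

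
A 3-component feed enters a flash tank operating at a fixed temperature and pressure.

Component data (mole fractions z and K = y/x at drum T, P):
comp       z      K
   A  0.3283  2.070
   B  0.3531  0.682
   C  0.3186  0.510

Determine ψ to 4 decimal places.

Newton iteration, ψ⁰ = 0.5:
  ψ = 0.5000: g = -0.11144, g' = -0.3442 → ψ = 0.1762
  ψ = 0.1762: g = 0.00573, g' = -0.3978 → ψ = 0.1906
  ψ = 0.1906: g = 0.00004, g' = -0.3928 → ψ = 0.1907
Converged at ψ = 0.1907.

ψ = 0.1907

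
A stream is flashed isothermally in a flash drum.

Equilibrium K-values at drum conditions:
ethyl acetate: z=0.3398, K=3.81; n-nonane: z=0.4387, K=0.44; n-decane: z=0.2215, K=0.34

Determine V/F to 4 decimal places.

Rachford–Rice: g(V/F) = Σ zᵢ(Kᵢ−1)/(1+V/F(Kᵢ−1)) = 0.
Check two-phase: ΣzᵢKᵢ = 1.5630 > 1 and Σzᵢ/Kᵢ = 1.7377 > 1, so g(0) = 0.5630 > 0 and g(1) = -0.7377 < 0.
Iterate (Newton) starting at V/F = 0.4:
  V/F = 0.4000: g = -0.06567, g' = -1.0013 → V/F = 0.3344
  V/F = 0.3344: g = 0.00238, g' = -1.0803 → V/F = 0.3366
Converged at V/F = 0.3366.

V/F = 0.3366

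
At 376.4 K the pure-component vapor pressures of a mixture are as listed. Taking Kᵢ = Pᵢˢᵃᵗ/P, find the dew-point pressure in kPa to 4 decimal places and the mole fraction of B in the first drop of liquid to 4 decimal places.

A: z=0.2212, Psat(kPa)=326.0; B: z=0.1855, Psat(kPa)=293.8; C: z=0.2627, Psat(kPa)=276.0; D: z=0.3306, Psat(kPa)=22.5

Pdew = 58.9795 kPa, x_B = 0.0372

At the dew point ψ → 1, so Σzᵢ/Kᵢ = 1 with Kᵢ = Pᵢˢᵃᵗ/P ⇒ 1/P = Σzᵢ/Pᵢˢᵃᵗ.
1/P = 0.2212/326.0 + 0.1855/293.8 + 0.2627/276.0 + 0.3306/22.5 = 0.0169551 ⇒ P = 58.9795 kPa
xᵢ = zᵢP/Pᵢˢᵃᵗ ⇒ x_B = 0.1855·58.9795/293.8 = 0.0372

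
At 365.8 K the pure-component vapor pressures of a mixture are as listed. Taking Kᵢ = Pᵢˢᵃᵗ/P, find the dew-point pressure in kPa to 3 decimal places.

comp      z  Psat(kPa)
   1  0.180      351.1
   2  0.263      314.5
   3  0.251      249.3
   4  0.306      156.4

Pdew = 231.897 kPa

At the dew point ψ → 1, so Σzᵢ/Kᵢ = 1 with Kᵢ = Pᵢˢᵃᵗ/P ⇒ 1/P = Σzᵢ/Pᵢˢᵃᵗ.
1/P = 0.180/351.1 + 0.263/314.5 + 0.251/249.3 + 0.306/156.4 = 0.004312 ⇒ P = 231.897 kPa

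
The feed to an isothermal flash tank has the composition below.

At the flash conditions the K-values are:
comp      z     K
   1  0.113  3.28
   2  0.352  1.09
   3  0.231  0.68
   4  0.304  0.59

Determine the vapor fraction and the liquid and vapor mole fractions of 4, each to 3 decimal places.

Newton–Raphson from ψ = 0.5:
  ψ = 0.500: g = -0.0941, g' = -0.245 → ψ = 0.116
  ψ = 0.116: g = 0.0273, g' = -0.451 → ψ = 0.177
  ψ = 0.177: g = 0.0021, g' = -0.387 → ψ = 0.182
Converged at ψ = 0.182.
Compositions from xᵢ = zᵢ/(1+ψ(Kᵢ−1)), yᵢ = Kᵢxᵢ:
  1: x = 0.080, y = 0.262
  2: x = 0.346, y = 0.377
  3: x = 0.245, y = 0.167
  4: x = 0.329, y = 0.194

ψ = 0.182, x_4 = 0.329, y_4 = 0.194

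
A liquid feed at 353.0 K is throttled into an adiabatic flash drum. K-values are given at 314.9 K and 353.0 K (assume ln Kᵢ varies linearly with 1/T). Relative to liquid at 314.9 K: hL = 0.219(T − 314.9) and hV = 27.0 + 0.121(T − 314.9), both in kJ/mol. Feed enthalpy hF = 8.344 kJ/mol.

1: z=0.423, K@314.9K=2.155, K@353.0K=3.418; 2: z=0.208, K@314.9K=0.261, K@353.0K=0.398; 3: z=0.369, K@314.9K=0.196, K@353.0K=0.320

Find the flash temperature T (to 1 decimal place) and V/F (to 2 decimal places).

T = 328.7 K, V/F = 0.21

Adiabatic flash: solve Rachford–Rice at each trial T, then check hF = ψ·hV(T) + (1−ψ)·hL(T).
  T = 314.9 K: K = (2.155, 0.261, 0.196), RR gives ψ = 0.042, H_out = 1.143 kJ/mol
  T = 353.0 K: K = (3.418, 0.398, 0.320), RR gives ψ = 0.409, H_out = 17.871 kJ/mol
  T = 333.9 K: K = (2.748, 0.326, 0.254), RR gives ψ = 0.257, H_out = 10.622 kJ/mol
  T = 324.4 K: K = (2.442, 0.293, 0.224), RR gives ψ = 0.163, H_out = 6.325 kJ/mol
  T = 329.1 K: K = (2.591, 0.309, 0.238), RR gives ψ = 0.212, H_out = 8.534 kJ/mol
  T = 326.8 K: K = (2.518, 0.301, 0.231), RR gives ψ = 0.189, H_out = 7.476 kJ/mol
Linear interpolation between T = 326.8 (H_out = 7.476) and T = 329.1 (H_out = 8.534) on hF = 8.344 gives T ≈ 328.7 K, at which ψ = 0.21.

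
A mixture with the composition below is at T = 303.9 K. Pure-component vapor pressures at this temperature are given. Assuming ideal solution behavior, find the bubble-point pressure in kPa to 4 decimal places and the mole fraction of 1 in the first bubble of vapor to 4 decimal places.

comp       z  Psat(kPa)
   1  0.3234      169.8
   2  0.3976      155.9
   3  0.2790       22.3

Pbub = 123.1209 kPa, y_1 = 0.4460

At the bubble point ψ → 0, so ΣzᵢKᵢ = 1 with Kᵢ = Pᵢˢᵃᵗ/P ⇒ P = ΣzᵢPᵢˢᵃᵗ.
P = 0.3234·169.8 + 0.3976·155.9 + 0.2790·22.3 = 123.1209 kPa
yᵢ = zᵢPᵢˢᵃᵗ/P ⇒ y_1 = 0.3234·169.8/123.1209 = 0.4460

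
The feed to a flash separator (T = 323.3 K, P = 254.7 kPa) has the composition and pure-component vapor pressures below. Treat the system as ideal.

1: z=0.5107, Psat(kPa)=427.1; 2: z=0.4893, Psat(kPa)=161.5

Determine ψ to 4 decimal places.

Raoult's law: Kᵢ = Pᵢˢᵃᵗ/P = Pᵢˢᵃᵗ/254.7.
  K_1 = 427.1/254.7 = 1.676875, K_2 = 161.5/254.7 = 0.634079
Let ψ = V/F and solve Σ zᵢ(Kᵢ−1)/(1+ψ(Kᵢ−1)) = 0.
Check two-phase: ΣzᵢKᵢ = 1.1666 > 1 and Σzᵢ/Kᵢ = 1.0762 > 1, so g(0) = 0.1666 > 0 and g(1) = -0.0762 < 0.
Binary case is linear: z₁(K₁−1)(1+ψ(K₂−1)) + z₂(K₂−1)(1+ψ(K₁−1)) = 0
⇒ ψ = [z₁(K₁−1)+z₂(K₂−1)] / [−(K₁−1)(K₂−1)] = 0.16663/0.24768 = 0.6728

ψ = 0.6728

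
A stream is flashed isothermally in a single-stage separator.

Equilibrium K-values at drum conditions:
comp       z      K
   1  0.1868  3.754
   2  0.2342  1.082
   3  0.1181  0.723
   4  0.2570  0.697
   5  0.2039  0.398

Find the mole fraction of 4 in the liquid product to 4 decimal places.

x_4 = 0.2878

Rachford–Rice: g(V/F) = Σ zᵢ(Kᵢ−1)/(1+V/F(Kᵢ−1)) = 0.
g(0) = ΣzᵢKᵢ − 1 = 0.3003 and g(1) = 1 − Σzᵢ/Kᵢ = -0.3106, so a root lies in (0, 1).
Iterate (Newton) starting at V/F = 0.64:
  V/F = 0.6400: g = -0.13158, g' = -0.4323 → V/F = 0.3356
  V/F = 0.3356: g = 0.00944, g' = -0.5404 → V/F = 0.3531
  V/F = 0.3531: g = 0.00013, g' = -0.5255 → V/F = 0.3534
Converged at V/F = 0.3534.
Compositions from xᵢ = zᵢ/(1+V/F(Kᵢ−1)), yᵢ = Kᵢxᵢ:
  1: x = 0.0947, y = 0.3554
  2: x = 0.2276, y = 0.2463
  3: x = 0.1309, y = 0.0947
  4: x = 0.2878, y = 0.2006
  5: x = 0.2590, y = 0.1031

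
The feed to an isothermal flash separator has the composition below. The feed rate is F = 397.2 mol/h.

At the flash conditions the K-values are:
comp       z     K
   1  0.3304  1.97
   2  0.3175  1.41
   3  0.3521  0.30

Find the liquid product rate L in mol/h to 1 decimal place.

Iterate (Newton) starting at ψ = 0.5:
  ψ = 0.5000: g = -0.05534, g' = -0.5861 → ψ = 0.4056
  ψ = 0.4056: g = -0.00257, g' = -0.5358 → ψ = 0.4008
Converged at ψ = 0.4008.
Then V = ψ·F = 0.4008·397.2 = 159.2 mol/h and L = F − V = 238.0 mol/h.

L = 238.0 mol/h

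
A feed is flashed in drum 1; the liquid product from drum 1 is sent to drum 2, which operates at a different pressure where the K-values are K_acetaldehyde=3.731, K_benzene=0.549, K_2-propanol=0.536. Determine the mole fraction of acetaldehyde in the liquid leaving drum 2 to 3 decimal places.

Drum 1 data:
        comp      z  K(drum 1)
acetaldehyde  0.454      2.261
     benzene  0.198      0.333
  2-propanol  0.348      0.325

Drum 1:
Newton–Raphson from ψ₁ = 0.5:
  ψ₁ = 0.500: g = -0.2016, g' = -0.831 → ψ₁ = 0.257
  ψ₁ = 0.257: g = -0.0116, g' = -0.772 → ψ₁ = 0.242
  ψ₁ = 0.242: g = 0.0000, g' = -0.775 → ψ₁ = 0.243
Converged at ψ₁ = 0.243.
Drum-1 compositions:
  acetaldehyde: x = 0.348, y = 0.786
  benzene: x = 0.236, y = 0.079
  2-propanol: x = 0.416, y = 0.135
Drum-2 feed = drum-1 liquid: z₂ = (0.3477, 0.2362, 0.4161).
Drum 2:
Rachford–Rice: g(ψ₂) = Σ zᵢ(Kᵢ−1)/(1+ψ₂(Kᵢ−1)) = 0.
g(0) = ΣzᵢKᵢ − 1 = 0.650 and g(1) = 1 − Σzᵢ/Kᵢ = -0.300, so a root lies in (0, 1).
Newton iteration, ψ₂⁰ = 0.5:
  ψ₂ = 0.500: g = 0.0125, g' = -0.695 → ψ₂ = 0.518
Converged at ψ₂ = 0.518.
  acetaldehyde: x = 0.144, y = 0.537
  benzene: x = 0.308, y = 0.169
  2-propanol: x = 0.548, y = 0.294

x_acetaldehyde (drum 2) = 0.144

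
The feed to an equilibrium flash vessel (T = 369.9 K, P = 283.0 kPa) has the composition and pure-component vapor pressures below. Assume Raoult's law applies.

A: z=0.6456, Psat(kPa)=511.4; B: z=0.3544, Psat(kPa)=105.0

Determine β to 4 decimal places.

β = 0.5873

Raoult's law: Kᵢ = Pᵢˢᵃᵗ/P = Pᵢˢᵃᵗ/283.0.
  K_A = 511.4/283.0 = 1.807067, K_B = 105.0/283.0 = 0.371025
Let β = V/F and solve Σ zᵢ(Kᵢ−1)/(1+β(Kᵢ−1)) = 0.
Check two-phase: ΣzᵢKᵢ = 1.2981 > 1 and Σzᵢ/Kᵢ = 1.3125 > 1, so g(0) = 0.2981 > 0 and g(1) = -0.3125 < 0.
Newton–Raphson from β = 0.5:
  β = 0.5000: g = 0.04607, g' = -0.5118 → β = 0.5900
  β = 0.5900: g = -0.00147, g' = -0.5475 → β = 0.5873
Converged at β = 0.5873.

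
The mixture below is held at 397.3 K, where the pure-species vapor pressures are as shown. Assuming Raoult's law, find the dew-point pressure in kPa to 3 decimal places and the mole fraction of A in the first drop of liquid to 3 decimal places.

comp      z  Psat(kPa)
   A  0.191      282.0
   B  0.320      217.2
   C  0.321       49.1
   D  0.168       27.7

Pdew = 67.782 kPa, x_A = 0.046

At the dew point ψ → 1, so Σzᵢ/Kᵢ = 1 with Kᵢ = Pᵢˢᵃᵗ/P ⇒ 1/P = Σzᵢ/Pᵢˢᵃᵗ.
1/P = 0.191/282.0 + 0.320/217.2 + 0.321/49.1 + 0.168/27.7 = 0.014753 ⇒ P = 67.782 kPa
xᵢ = zᵢP/Pᵢˢᵃᵗ ⇒ x_A = 0.191·67.782/282.0 = 0.046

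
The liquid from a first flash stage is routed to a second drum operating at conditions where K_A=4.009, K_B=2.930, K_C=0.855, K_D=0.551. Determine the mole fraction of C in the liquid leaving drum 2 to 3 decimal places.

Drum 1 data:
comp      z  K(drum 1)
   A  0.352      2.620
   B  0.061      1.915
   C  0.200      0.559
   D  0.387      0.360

Drum 1:
Newton–Raphson from ψ₁ = 0.3:
  ψ₁ = 0.300: g = 0.0194, g' = -0.744 → ψ₁ = 0.326
Converged at ψ₁ = 0.326.
Drum-1 compositions:
  A: x = 0.230, y = 0.603
  B: x = 0.047, y = 0.090
  C: x = 0.234, y = 0.131
  D: x = 0.489, y = 0.176
Drum-2 feed = drum-1 liquid: z₂ = (0.2303, 0.0470, 0.2336, 0.4891).
Drum 2:
Material balance + equilibrium reduce to Σ zᵢ(Kᵢ−1)/(1+ψ₂(Kᵢ−1)) = 0.
g(0) = ΣzᵢKᵢ − 1 = 0.530 and g(1) = 1 − Σzᵢ/Kᵢ = -0.234, so a root lies in (0, 1).
Iterate (Newton) starting at ψ₂ = 0.39:
  ψ₂ = 0.390: g = 0.0684, g' = -0.649 → ψ₂ = 0.495
  ψ₂ = 0.495: g = 0.0056, g' = -0.551 → ψ₂ = 0.506
Converged at ψ₂ = 0.506.
  A: x = 0.091, y = 0.366
  B: x = 0.024, y = 0.070
  C: x = 0.252, y = 0.216
  D: x = 0.633, y = 0.349

x_C (drum 2) = 0.252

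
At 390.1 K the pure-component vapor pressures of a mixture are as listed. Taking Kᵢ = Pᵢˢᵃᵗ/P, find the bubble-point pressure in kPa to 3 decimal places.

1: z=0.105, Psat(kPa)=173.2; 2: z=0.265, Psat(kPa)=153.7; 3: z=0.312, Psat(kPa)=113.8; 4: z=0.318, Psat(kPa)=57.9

At the bubble point ψ → 0, so ΣzᵢKᵢ = 1 with Kᵢ = Pᵢˢᵃᵗ/P ⇒ P = ΣzᵢPᵢˢᵃᵗ.
P = 0.105·173.2 + 0.265·153.7 + 0.312·113.8 + 0.318·57.9 = 112.834 kPa

Pbub = 112.834 kPa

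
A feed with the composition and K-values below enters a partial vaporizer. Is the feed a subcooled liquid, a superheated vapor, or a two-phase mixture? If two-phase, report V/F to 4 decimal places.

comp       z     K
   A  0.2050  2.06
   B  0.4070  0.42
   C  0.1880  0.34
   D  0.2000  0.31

subcooled liquid

ΣzᵢKᵢ = 0.7192; Σzᵢ/Kᵢ = 2.2667.
Since ΣzᵢKᵢ < 1 the mixture is below its bubble point — single liquid phase.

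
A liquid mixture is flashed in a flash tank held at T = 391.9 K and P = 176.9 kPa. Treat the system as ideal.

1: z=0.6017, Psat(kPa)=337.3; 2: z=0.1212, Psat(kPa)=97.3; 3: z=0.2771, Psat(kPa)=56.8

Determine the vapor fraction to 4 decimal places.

Raoult's law: Kᵢ = Pᵢˢᵃᵗ/P = Pᵢˢᵃᵗ/176.9.
  K_1 = 337.3/176.9 = 1.906727, K_2 = 97.3/176.9 = 0.550028, K_3 = 56.8/176.9 = 0.321085
Rachford–Rice: g(ψ) = Σ zᵢ(Kᵢ−1)/(1+ψ(Kᵢ−1)) = 0.
g(0) = ΣzᵢKᵢ − 1 = 0.3029 and g(1) = 1 − Σzᵢ/Kᵢ = -0.3989, so a root lies in (0, 1).
Newton–Raphson from ψ = 0.5:
  ψ = 0.5000: g = 0.02021, g' = -0.5678 → ψ = 0.5356
  ψ = 0.5356: g = -0.00025, g' = -0.5821 → ψ = 0.5352
Converged at ψ = 0.5352.

ψ = 0.5352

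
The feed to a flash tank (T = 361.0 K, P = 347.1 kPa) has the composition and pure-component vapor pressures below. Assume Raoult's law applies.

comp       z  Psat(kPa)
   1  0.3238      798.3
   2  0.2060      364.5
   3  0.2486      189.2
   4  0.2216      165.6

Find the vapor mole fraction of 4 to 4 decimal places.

y_4 = 0.1342

Raoult's law: Kᵢ = Pᵢˢᵃᵗ/P = Pᵢˢᵃᵗ/347.1.
  K_1 = 798.3/347.1 = 2.299914, K_2 = 364.5/347.1 = 1.050130, K_3 = 189.2/347.1 = 0.545088, K_4 = 165.6/347.1 = 0.477096
Material balance + equilibrium reduce to Σ zᵢ(Kᵢ−1)/(1+β(Kᵢ−1)) = 0.
Feasibility: ΣzᵢKᵢ = 1.2023, Σzᵢ/Kᵢ = 1.2575 — both > 1, two phases present.
Newton–Raphson from β = 0.62:
  β = 0.6200: g = -0.08590, g' = -0.4007 → β = 0.4056
  β = 0.4056: g = -0.00004, g' = -0.4100 → β = 0.4055
Converged at β = 0.4055.
Compositions from xᵢ = zᵢ/(1+β(Kᵢ−1)), yᵢ = Kᵢxᵢ:
  1: x = 0.2120, y = 0.4876
  2: x = 0.2019, y = 0.2120
  3: x = 0.3048, y = 0.1662
  4: x = 0.2812, y = 0.1342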